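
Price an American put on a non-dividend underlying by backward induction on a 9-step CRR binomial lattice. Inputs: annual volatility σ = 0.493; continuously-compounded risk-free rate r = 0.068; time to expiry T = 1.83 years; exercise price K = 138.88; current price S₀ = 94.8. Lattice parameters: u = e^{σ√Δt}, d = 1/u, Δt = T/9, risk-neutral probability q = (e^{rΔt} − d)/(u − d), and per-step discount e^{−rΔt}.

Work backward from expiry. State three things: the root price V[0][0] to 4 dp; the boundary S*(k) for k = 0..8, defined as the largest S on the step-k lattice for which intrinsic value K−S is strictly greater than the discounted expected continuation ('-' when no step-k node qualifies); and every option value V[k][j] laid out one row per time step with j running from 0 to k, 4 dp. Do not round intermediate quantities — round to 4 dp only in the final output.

Δt=0.20333, u=1.24895, d=0.80067, q=0.47571, disc=e^(-rΔt)=0.98627
k=9 terminal: V=max(K-S,0) → 126.0599 118.8821 107.6856 90.2203 62.9765 20.4792 0.0000 0.0000 0.0000 0.0000
k=8: j=0 S=16.0117 intr=122.8683 cont=120.9612 V=122.8683[EX]; j=1 S=24.9764 intr=113.9036 cont=111.9965 V=113.9036[EX]; j=2 S=38.9604 intr=99.9196 cont=98.0126 V=99.9196[EX]; j=3 S=60.7737 intr=78.1063 cont=76.1993 V=78.1063[EX]; j=4 S=94.8000 intr=44.0800 cont=42.1730 V=44.0800[EX]; j=5 S=147.8771 intr=0.0000 cont=10.5896 V=10.5896[hold]; j=6 S=230.6712 intr=0.0000 cont=0.0000 V=0.0000[hold]; j=7 S=359.8206 intr=0.0000 cont=0.0000 V=0.0000[hold]; j=8 S=561.2787 intr=0.0000 cont=0.0000 V=0.0000[hold]  S*(8)=94.8000
k=7: j=0 S=19.9979 intr=118.8821 cont=116.9751 V=118.8821[EX]; j=1 S=31.1944 intr=107.6856 cont=105.7785 V=107.6856[EX]; j=2 S=48.6597 intr=90.2203 cont=88.3133 V=90.2203[EX]; j=3 S=75.9035 intr=62.9765 cont=61.0694 V=62.9765[EX]; j=4 S=118.4008 intr=20.4792 cont=27.7618 V=27.7618[hold]; j=5 S=184.6916 intr=0.0000 cont=5.4758 V=5.4758[hold]; j=6 S=288.0976 intr=0.0000 cont=0.0000 V=0.0000[hold]; j=7 S=449.3992 intr=0.0000 cont=0.0000 V=0.0000[hold]  S*(7)=75.9035
k=6: j=0 S=24.9764 intr=113.9036 cont=111.9965 V=113.9036[EX]; j=1 S=38.9604 intr=99.9196 cont=98.0126 V=99.9196[EX]; j=2 S=60.7737 intr=78.1063 cont=76.1993 V=78.1063[EX]; j=3 S=94.8000 intr=44.0800 cont=45.5898 V=45.5898[hold]; j=4 S=147.8771 intr=0.0000 cont=16.9245 V=16.9245[hold]; j=5 S=230.6712 intr=0.0000 cont=2.8315 V=2.8315[hold]; j=6 S=359.8206 intr=0.0000 cont=0.0000 V=0.0000[hold]  S*(6)=60.7737
k=5: j=0 S=31.1944 intr=107.6856 cont=105.7785 V=107.6856[EX]; j=1 S=48.6597 intr=90.2203 cont=88.3133 V=90.2203[EX]; j=2 S=75.9035 intr=62.9765 cont=61.7778 V=62.9765[EX]; j=3 S=118.4008 intr=20.4792 cont=31.5147 V=31.5147[hold]; j=4 S=184.6916 intr=0.0000 cont=10.0800 V=10.0800[hold]; j=5 S=288.0976 intr=0.0000 cont=1.4641 V=1.4641[hold]  S*(5)=75.9035
k=4: j=0 S=38.9604 intr=99.9196 cont=98.0126 V=99.9196[EX]; j=1 S=60.7737 intr=78.1063 cont=76.1993 V=78.1063[EX]; j=2 S=94.8000 intr=44.0800 cont=47.3506 V=47.3506[hold]; j=3 S=147.8771 intr=0.0000 cont=21.0253 V=21.0253[hold]; j=4 S=230.6712 intr=0.0000 cont=5.8992 V=5.8992[hold]  S*(4)=60.7737
k=3: j=0 S=48.6597 intr=90.2203 cont=88.3133 V=90.2203[EX]; j=1 S=75.9035 intr=62.9765 cont=62.6039 V=62.9765[EX]; j=2 S=118.4008 intr=20.4792 cont=34.3492 V=34.3492[hold]; j=3 S=184.6916 intr=0.0000 cont=13.6398 V=13.6398[hold]  S*(3)=75.9035
k=2: j=0 S=60.7737 intr=78.1063 cont=76.1993 V=78.1063[EX]; j=1 S=94.8000 intr=44.0800 cont=48.6804 V=48.6804[hold]; j=2 S=147.8771 intr=0.0000 cont=24.1611 V=24.1611[hold]  S*(2)=60.7737
k=1: j=0 S=75.9035 intr=62.9765 cont=63.2278 V=63.2278[hold]; j=1 S=118.4008 intr=20.4792 cont=36.5081 V=36.5081[hold]  S*(1)=-
k=0: j=0 S=94.8000 intr=44.0800 cont=49.8233 V=49.8233[hold]  S*(0)=-

price = 49.8233
boundary = - - 60.7737 75.9035 60.7737 75.9035 60.7737 75.9035 94.8000
tree:
49.8233
63.2278 36.5081
78.1063 48.6804 24.1611
90.2203 62.9765 34.3492 13.6398
99.9196 78.1063 47.3506 21.0253 5.8992
107.6856 90.2203 62.9765 31.5147 10.0800 1.4641
113.9036 99.9196 78.1063 45.5898 16.9245 2.8315 0.0000
118.8821 107.6856 90.2203 62.9765 27.7618 5.4758 0.0000 0.0000
122.8683 113.9036 99.9196 78.1063 44.0800 10.5896 0.0000 0.0000 0.0000
126.0599 118.8821 107.6856 90.2203 62.9765 20.4792 0.0000 0.0000 0.0000 0.0000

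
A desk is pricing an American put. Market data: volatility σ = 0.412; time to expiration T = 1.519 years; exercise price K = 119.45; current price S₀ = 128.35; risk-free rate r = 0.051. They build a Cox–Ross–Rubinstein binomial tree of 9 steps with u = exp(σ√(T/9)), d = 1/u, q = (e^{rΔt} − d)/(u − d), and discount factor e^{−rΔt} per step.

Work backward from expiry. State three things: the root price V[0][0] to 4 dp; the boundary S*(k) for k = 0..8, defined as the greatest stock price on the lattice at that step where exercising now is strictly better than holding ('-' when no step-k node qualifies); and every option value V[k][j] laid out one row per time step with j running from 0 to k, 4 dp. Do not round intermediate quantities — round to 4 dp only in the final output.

price = 17.3281
boundary = - - - - 65.2170 77.2449 65.2170 77.2449 91.4910
tree:
17.3281
24.0958 10.3999
32.5984 15.4331 5.2027
42.7634 22.3098 8.3544 1.9249
54.2330 31.2614 13.1350 3.3909 0.3914
64.3880 42.2051 20.1159 5.9037 0.7640 0.0000
72.9617 54.2330 29.7908 10.1282 1.4911 0.0000 0.0000
80.2005 64.3880 42.2051 17.0463 2.9102 0.0000 0.0000 0.0000
86.3120 72.9617 54.2330 27.9590 5.6799 0.0000 0.0000 0.0000 0.0000
91.4720 80.2005 64.3880 42.2051 11.0855 0.0000 0.0000 0.0000 0.0000 0.0000

Δt=0.16878  u=1.18443  d=0.84429  q=0.48320  discount=0.99143
step 9 (expiry): payoffs max(K−S,0) = 91.4720 80.2005 64.3880 42.2051 11.0855 0.0000 0.0000 0.0000 0.0000 0.0000
step 8: (k=8,j=0): S=33.1380, (K−S)⁺=86.3120, hold=85.2883 ⇒ V=86.3120 exercise | (k=8,j=1): S=46.4883, (K−S)⁺=72.9617, hold=71.9380 ⇒ V=72.9617 exercise | (k=8,j=2): S=65.2170, (K−S)⁺=54.2330, hold=53.2092 ⇒ V=54.2330 exercise | (k=8,j=3): S=91.4910, (K−S)⁺=27.9590, hold=26.9352 ⇒ V=27.9590 exercise | (k=8,j=4): S=128.3500, (K−S)⁺=0.0000, hold=5.6799 ⇒ V=5.6799 continue | (k=8,j=5): S=180.0584, (K−S)⁺=0.0000, hold=0.0000 ⇒ V=0.0000 continue | (k=8,j=6): S=252.5986, (K−S)⁺=0.0000, hold=0.0000 ⇒ V=0.0000 continue | (k=8,j=7): S=354.3631, (K−S)⁺=0.0000, hold=0.0000 ⇒ V=0.0000 continue | (k=8,j=8): S=497.1255, (K−S)⁺=0.0000, hold=0.0000 ⇒ V=0.0000 continue  boundary S*=91.4910
step 7: (k=7,j=0): S=39.2495, (K−S)⁺=80.2005, hold=79.1767 ⇒ V=80.2005 exercise | (k=7,j=1): S=55.0620, (K−S)⁺=64.3880, hold=63.3642 ⇒ V=64.3880 exercise | (k=7,j=2): S=77.2449, (K−S)⁺=42.2051, hold=41.1814 ⇒ V=42.2051 exercise | (k=7,j=3): S=108.3645, (K−S)⁺=11.0855, hold=17.0463 ⇒ V=17.0463 continue | (k=7,j=4): S=152.0214, (K−S)⁺=0.0000, hold=2.9102 ⇒ V=2.9102 continue | (k=7,j=5): S=213.2663, (K−S)⁺=0.0000, hold=0.0000 ⇒ V=0.0000 continue | (k=7,j=6): S=299.1849, (K−S)⁺=0.0000, hold=0.0000 ⇒ V=0.0000 continue | (k=7,j=7): S=419.7177, (K−S)⁺=0.0000, hold=0.0000 ⇒ V=0.0000 continue  boundary S*=77.2449
step 6: (k=6,j=0): S=46.4883, (K−S)⁺=72.9617, hold=71.9380 ⇒ V=72.9617 exercise | (k=6,j=1): S=65.2170, (K−S)⁺=54.2330, hold=53.2092 ⇒ V=54.2330 exercise | (k=6,j=2): S=91.4910, (K−S)⁺=27.9590, hold=29.7908 ⇒ V=29.7908 continue | (k=6,j=3): S=128.3500, (K−S)⁺=0.0000, hold=10.1282 ⇒ V=10.1282 continue | (k=6,j=4): S=180.0584, (K−S)⁺=0.0000, hold=1.4911 ⇒ V=1.4911 continue | (k=6,j=5): S=252.5986, (K−S)⁺=0.0000, hold=0.0000 ⇒ V=0.0000 continue | (k=6,j=6): S=354.3631, (K−S)⁺=0.0000, hold=0.0000 ⇒ V=0.0000 continue  boundary S*=65.2170
step 5: (k=5,j=0): S=55.0620, (K−S)⁺=64.3880, hold=63.3642 ⇒ V=64.3880 exercise | (k=5,j=1): S=77.2449, (K−S)⁺=42.2051, hold=42.0589 ⇒ V=42.2051 exercise | (k=5,j=2): S=108.3645, (K−S)⁺=11.0855, hold=20.1159 ⇒ V=20.1159 continue | (k=5,j=3): S=152.0214, (K−S)⁺=0.0000, hold=5.9037 ⇒ V=5.9037 continue | (k=5,j=4): S=213.2663, (K−S)⁺=0.0000, hold=0.7640 ⇒ V=0.7640 continue | (k=5,j=5): S=299.1849, (K−S)⁺=0.0000, hold=0.0000 ⇒ V=0.0000 continue  boundary S*=77.2449
step 4: (k=4,j=0): S=65.2170, (K−S)⁺=54.2330, hold=53.2092 ⇒ V=54.2330 exercise | (k=4,j=1): S=91.4910, (K−S)⁺=27.9590, hold=31.2614 ⇒ V=31.2614 continue | (k=4,j=2): S=128.3500, (K−S)⁺=0.0000, hold=13.1350 ⇒ V=13.1350 continue | (k=4,j=3): S=180.0584, (K−S)⁺=0.0000, hold=3.3909 ⇒ V=3.3909 continue | (k=4,j=4): S=252.5986, (K−S)⁺=0.0000, hold=0.3914 ⇒ V=0.3914 continue  boundary S*=65.2170
step 3: (k=3,j=0): S=77.2449, (K−S)⁺=42.2051, hold=42.7634 ⇒ V=42.7634 continue | (k=3,j=1): S=108.3645, (K−S)⁺=11.0855, hold=22.3098 ⇒ V=22.3098 continue | (k=3,j=2): S=152.0214, (K−S)⁺=0.0000, hold=8.3544 ⇒ V=8.3544 continue | (k=3,j=3): S=213.2663, (K−S)⁺=0.0000, hold=1.9249 ⇒ V=1.9249 continue  boundary S*=-
step 2: (k=2,j=0): S=91.4910, (K−S)⁺=27.9590, hold=32.5984 ⇒ V=32.5984 continue | (k=2,j=1): S=128.3500, (K−S)⁺=0.0000, hold=15.4331 ⇒ V=15.4331 continue | (k=2,j=2): S=180.0584, (K−S)⁺=0.0000, hold=5.2027 ⇒ V=5.2027 continue  boundary S*=-
step 1: (k=1,j=0): S=108.3645, (K−S)⁺=11.0855, hold=24.0958 ⇒ V=24.0958 continue | (k=1,j=1): S=152.0214, (K−S)⁺=0.0000, hold=10.3999 ⇒ V=10.3999 continue  boundary S*=-
step 0: (k=0,j=0): S=128.3500, (K−S)⁺=0.0000, hold=17.3281 ⇒ V=17.3281 continue  boundary S*=-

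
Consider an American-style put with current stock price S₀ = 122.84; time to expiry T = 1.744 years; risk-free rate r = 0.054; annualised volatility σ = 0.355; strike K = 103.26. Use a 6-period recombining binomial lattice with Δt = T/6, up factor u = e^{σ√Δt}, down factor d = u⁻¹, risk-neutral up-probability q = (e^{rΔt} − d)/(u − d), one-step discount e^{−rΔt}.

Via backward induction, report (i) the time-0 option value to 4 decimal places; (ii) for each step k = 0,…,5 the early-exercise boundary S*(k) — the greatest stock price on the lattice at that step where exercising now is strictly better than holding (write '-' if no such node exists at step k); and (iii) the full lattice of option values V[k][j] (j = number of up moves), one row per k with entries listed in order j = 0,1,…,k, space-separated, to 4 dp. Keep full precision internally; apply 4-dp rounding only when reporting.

price = 9.8600
boundary = - - - 69.1794 57.1289 69.1794
tree:
9.8600
15.4355 4.4510
23.4014 7.7504 1.2057
34.0806 13.1858 2.4176 0.0000
46.1311 21.7178 4.8474 0.0000 0.0000
56.0825 34.0806 9.7195 0.0000 0.0000 0.0000
64.3004 46.1311 19.4882 0.0000 0.0000 0.0000 0.0000

params: Δt=0.29067 u=1.21094 d=0.82581 q=0.49337 e^(-rΔt)=0.98443
t_6 payoffs: 64.3004 46.1311 19.4882 0.0000 0.0000 0.0000 0.0000
t_5: node(5,0) S=47.1775 payoff=56.0825 vs cont=54.4743 → 56.0825 [stop]  node(5,1) S=69.1794 payoff=34.0806 vs cont=32.4724 → 34.0806 [stop]  node(5,2) S=101.4423 payoff=1.8177 vs cont=9.7195 → 9.7195 [wait]  node(5,3) S=148.7513 payoff=0.0000 vs cont=0.0000 → 0.0000 [wait]  node(5,4) S=218.1235 payoff=0.0000 vs cont=0.0000 → 0.0000 [wait]  node(5,5) S=319.8485 payoff=0.0000 vs cont=0.0000 → 0.0000 [wait]  ⇒ S*(5)=69.1794
t_4: node(4,0) S=57.1289 payoff=46.1311 vs cont=44.5229 → 46.1311 [stop]  node(4,1) S=83.7718 payoff=19.4882 vs cont=21.7178 → 21.7178 [wait]  node(4,2) S=122.8400 payoff=0.0000 vs cont=4.8474 → 4.8474 [wait]  node(4,3) S=180.1282 payoff=0.0000 vs cont=0.0000 → 0.0000 [wait]  node(4,4) S=264.1335 payoff=0.0000 vs cont=0.0000 → 0.0000 [wait]  ⇒ S*(4)=57.1289
t_3: node(3,0) S=69.1794 payoff=34.0806 vs cont=33.5554 → 34.0806 [stop]  node(3,1) S=101.4423 payoff=1.8177 vs cont=13.1858 → 13.1858 [wait]  node(3,2) S=148.7513 payoff=0.0000 vs cont=2.4176 → 2.4176 [wait]  node(3,3) S=218.1235 payoff=0.0000 vs cont=0.0000 → 0.0000 [wait]  ⇒ S*(3)=69.1794
t_2: node(2,0) S=83.7718 payoff=19.4882 vs cont=23.4014 → 23.4014 [wait]  node(2,1) S=122.8400 payoff=0.0000 vs cont=7.7504 → 7.7504 [wait]  node(2,2) S=180.1282 payoff=0.0000 vs cont=1.2057 → 1.2057 [wait]  ⇒ S*(2)=-
t_1: node(1,0) S=101.4423 payoff=1.8177 vs cont=15.4355 → 15.4355 [wait]  node(1,1) S=148.7513 payoff=0.0000 vs cont=4.4510 → 4.4510 [wait]  ⇒ S*(1)=-
t_0: node(0,0) S=122.8400 payoff=0.0000 vs cont=9.8600 → 9.8600 [wait]  ⇒ S*(0)=-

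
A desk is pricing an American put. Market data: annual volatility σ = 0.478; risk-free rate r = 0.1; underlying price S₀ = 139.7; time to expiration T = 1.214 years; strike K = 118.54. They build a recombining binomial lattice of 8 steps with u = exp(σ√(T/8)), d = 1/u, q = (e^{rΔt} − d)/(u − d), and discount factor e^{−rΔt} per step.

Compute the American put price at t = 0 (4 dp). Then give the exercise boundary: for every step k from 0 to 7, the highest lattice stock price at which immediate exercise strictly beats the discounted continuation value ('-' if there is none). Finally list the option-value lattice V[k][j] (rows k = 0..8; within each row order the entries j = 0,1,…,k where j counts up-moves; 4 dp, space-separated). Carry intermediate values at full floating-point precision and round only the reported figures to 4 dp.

Δt=0.15175  u=1.20467  d=0.83010  q=0.49441  discount=0.98494
step 8 (expiry): payoffs max(K−S,0) = 87.0442 72.8324 52.2078 22.2768 0.0000 0.0000 0.0000 0.0000 0.0000
step 7: (k=7,j=0): S=37.9420, (K−S)⁺=80.5980, hold=78.8127 ⇒ V=80.5980 exercise | (k=7,j=1): S=55.0626, (K−S)⁺=63.4774, hold=61.6922 ⇒ V=63.4774 exercise | (k=7,j=2): S=79.9084, (K−S)⁺=38.6316, hold=36.8463 ⇒ V=38.6316 exercise | (k=7,j=3): S=115.9654, (K−S)⁺=2.5746, hold=11.0934 ⇒ V=11.0934 continue | (k=7,j=4): S=168.2924, (K−S)⁺=0.0000, hold=0.0000 ⇒ V=0.0000 continue | (k=7,j=5): S=244.2307, (K−S)⁺=0.0000, hold=0.0000 ⇒ V=0.0000 continue | (k=7,j=6): S=354.4347, (K−S)⁺=0.0000, hold=0.0000 ⇒ V=0.0000 continue | (k=7,j=7): S=514.3660, (K−S)⁺=0.0000, hold=0.0000 ⇒ V=0.0000 continue  boundary S*=79.9084
step 6: (k=6,j=0): S=45.7076, (K−S)⁺=72.8324, hold=71.0471 ⇒ V=72.8324 exercise | (k=6,j=1): S=66.3322, (K−S)⁺=52.2078, hold=50.4225 ⇒ V=52.2078 exercise | (k=6,j=2): S=96.2632, (K−S)⁺=22.2768, hold=24.6398 ⇒ V=24.6398 continue | (k=6,j=3): S=139.7000, (K−S)⁺=0.0000, hold=5.5243 ⇒ V=5.5243 continue | (k=6,j=4): S=202.7367, (K−S)⁺=0.0000, hold=0.0000 ⇒ V=0.0000 continue | (k=6,j=5): S=294.2174, (K−S)⁺=0.0000, hold=0.0000 ⇒ V=0.0000 continue | (k=6,j=6): S=426.9768, (K−S)⁺=0.0000, hold=0.0000 ⇒ V=0.0000 continue  boundary S*=66.3322
step 5: (k=5,j=0): S=55.0626, (K−S)⁺=63.4774, hold=61.6922 ⇒ V=63.4774 exercise | (k=5,j=1): S=79.9084, (K−S)⁺=38.6316, hold=37.9970 ⇒ V=38.6316 exercise | (k=5,j=2): S=115.9654, (K−S)⁺=2.5746, hold=14.9602 ⇒ V=14.9602 continue | (k=5,j=3): S=168.2924, (K−S)⁺=0.0000, hold=2.7510 ⇒ V=2.7510 continue | (k=5,j=4): S=244.2307, (K−S)⁺=0.0000, hold=0.0000 ⇒ V=0.0000 continue | (k=5,j=5): S=354.4347, (K−S)⁺=0.0000, hold=0.0000 ⇒ V=0.0000 continue  boundary S*=79.9084
step 4: (k=4,j=0): S=66.3322, (K−S)⁺=52.2078, hold=50.4225 ⇒ V=52.2078 exercise | (k=4,j=1): S=96.2632, (K−S)⁺=22.2768, hold=26.5228 ⇒ V=26.5228 continue | (k=4,j=2): S=139.7000, (K−S)⁺=0.0000, hold=8.7895 ⇒ V=8.7895 continue | (k=4,j=3): S=202.7367, (K−S)⁺=0.0000, hold=1.3699 ⇒ V=1.3699 continue | (k=4,j=4): S=294.2174, (K−S)⁺=0.0000, hold=0.0000 ⇒ V=0.0000 continue  boundary S*=66.3322
step 3: (k=3,j=0): S=79.9084, (K−S)⁺=38.6316, hold=38.9140 ⇒ V=38.9140 continue | (k=3,j=1): S=115.9654, (K−S)⁺=2.5746, hold=17.4880 ⇒ V=17.4880 continue | (k=3,j=2): S=168.2924, (K−S)⁺=0.0000, hold=5.0441 ⇒ V=5.0441 continue | (k=3,j=3): S=244.2307, (K−S)⁺=0.0000, hold=0.6822 ⇒ V=0.6822 continue  boundary S*=-
step 2: (k=2,j=0): S=96.2632, (K−S)⁺=22.2768, hold=27.8943 ⇒ V=27.8943 continue | (k=2,j=1): S=139.7000, (K−S)⁺=0.0000, hold=11.1649 ⇒ V=11.1649 continue | (k=2,j=2): S=202.7367, (K−S)⁺=0.0000, hold=2.8441 ⇒ V=2.8441 continue  boundary S*=-
step 1: (k=1,j=0): S=115.9654, (K−S)⁺=2.5746, hold=19.3277 ⇒ V=19.3277 continue | (k=1,j=1): S=168.2924, (K−S)⁺=0.0000, hold=6.9449 ⇒ V=6.9449 continue  boundary S*=-
step 0: (k=0,j=0): S=139.7000, (K−S)⁺=0.0000, hold=13.0067 ⇒ V=13.0067 continue  boundary S*=-

price = 13.0067
boundary = - - - - 66.3322 79.9084 66.3322 79.9084
tree:
13.0067
19.3277 6.9449
27.8943 11.1649 2.8441
38.9140 17.4880 5.0441 0.6822
52.2078 26.5228 8.7895 1.3699 0.0000
63.4774 38.6316 14.9602 2.7510 0.0000 0.0000
72.8324 52.2078 24.6398 5.5243 0.0000 0.0000 0.0000
80.5980 63.4774 38.6316 11.0934 0.0000 0.0000 0.0000 0.0000
87.0442 72.8324 52.2078 22.2768 0.0000 0.0000 0.0000 0.0000 0.0000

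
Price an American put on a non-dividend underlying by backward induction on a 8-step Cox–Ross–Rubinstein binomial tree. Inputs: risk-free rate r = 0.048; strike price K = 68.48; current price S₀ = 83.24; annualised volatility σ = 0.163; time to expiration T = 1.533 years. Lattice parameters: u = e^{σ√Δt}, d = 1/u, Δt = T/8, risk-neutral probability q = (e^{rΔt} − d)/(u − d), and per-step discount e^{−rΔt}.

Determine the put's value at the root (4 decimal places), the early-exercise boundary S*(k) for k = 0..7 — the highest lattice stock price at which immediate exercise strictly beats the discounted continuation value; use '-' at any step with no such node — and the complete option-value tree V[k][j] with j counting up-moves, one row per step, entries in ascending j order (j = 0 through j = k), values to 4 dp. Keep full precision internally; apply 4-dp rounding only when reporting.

price = 0.6974
boundary = - - - - - 58.2627 54.2503 58.2627
tree:
0.6974
1.2624 0.2411
2.2342 0.4785 0.0484
3.8469 0.9356 0.1078 0.0000
6.4029 1.7940 0.2401 0.0000 0.0000
10.2173 3.3504 0.5347 0.0000 0.0000 0.0000
14.2297 6.0248 1.1910 0.0000 0.0000 0.0000 0.0000
17.9658 10.2173 2.6527 0.0000 0.0000 0.0000 0.0000 0.0000
21.4445 14.2297 5.9082 0.0000 0.0000 0.0000 0.0000 0.0000 0.0000

Δt=0.19162, u=1.07396, d=0.93113, q=0.54687, disc=e^(-rΔt)=0.99084
k=8 terminal: V=max(K-S,0) → 21.4445 14.2297 5.9082 0.0000 0.0000 0.0000 0.0000 0.0000 0.0000
k=7: j=0 S=50.5142 intr=17.9658 cont=17.3388 V=17.9658[EX]; j=1 S=58.2627 intr=10.2173 cont=9.5903 V=10.2173[EX]; j=2 S=67.1997 intr=1.2803 cont=2.6527 V=2.6527[hold]; j=3 S=77.5075 intr=0.0000 cont=0.0000 V=0.0000[hold]; j=4 S=89.3965 intr=0.0000 cont=0.0000 V=0.0000[hold]; j=5 S=103.1091 intr=0.0000 cont=0.0000 V=0.0000[hold]; j=6 S=118.9251 intr=0.0000 cont=0.0000 V=0.0000[hold]; j=7 S=137.1672 intr=0.0000 cont=0.0000 V=0.0000[hold]  S*(7)=58.2627
k=6: j=0 S=54.2503 intr=14.2297 cont=13.6027 V=14.2297[EX]; j=1 S=62.5718 intr=5.9082 cont=6.0248 V=6.0248[hold]; j=2 S=72.1698 intr=0.0000 cont=1.1910 V=1.1910[hold]; j=3 S=83.2400 intr=0.0000 cont=0.0000 V=0.0000[hold]; j=4 S=96.0083 intr=0.0000 cont=0.0000 V=0.0000[hold]; j=5 S=110.7351 intr=0.0000 cont=0.0000 V=0.0000[hold]; j=6 S=127.7209 intr=0.0000 cont=0.0000 V=0.0000[hold]  S*(6)=54.2503
k=5: j=0 S=58.2627 intr=10.2173 cont=9.6535 V=10.2173[EX]; j=1 S=67.1997 intr=1.2803 cont=3.3504 V=3.3504[hold]; j=2 S=77.5075 intr=0.0000 cont=0.5347 V=0.5347[hold]; j=3 S=89.3965 intr=0.0000 cont=0.0000 V=0.0000[hold]; j=4 S=103.1091 intr=0.0000 cont=0.0000 V=0.0000[hold]; j=5 S=118.9251 intr=0.0000 cont=0.0000 V=0.0000[hold]  S*(5)=58.2627
k=4: j=0 S=62.5718 intr=5.9082 cont=6.4029 V=6.4029[hold]; j=1 S=72.1698 intr=0.0000 cont=1.7940 V=1.7940[hold]; j=2 S=83.2400 intr=0.0000 cont=0.2401 V=0.2401[hold]; j=3 S=96.0083 intr=0.0000 cont=0.0000 V=0.0000[hold]; j=4 S=110.7351 intr=0.0000 cont=0.0000 V=0.0000[hold]  S*(4)=-
k=3: j=0 S=67.1997 intr=1.2803 cont=3.8469 V=3.8469[hold]; j=1 S=77.5075 intr=0.0000 cont=0.9356 V=0.9356[hold]; j=2 S=89.3965 intr=0.0000 cont=0.1078 V=0.1078[hold]; j=3 S=103.1091 intr=0.0000 cont=0.0000 V=0.0000[hold]  S*(3)=-
k=2: j=0 S=72.1698 intr=0.0000 cont=2.2342 V=2.2342[hold]; j=1 S=83.2400 intr=0.0000 cont=0.4785 V=0.4785[hold]; j=2 S=96.0083 intr=0.0000 cont=0.0484 V=0.0484[hold]  S*(2)=-
k=1: j=0 S=77.5075 intr=0.0000 cont=1.2624 V=1.2624[hold]; j=1 S=89.3965 intr=0.0000 cont=0.2411 V=0.2411[hold]  S*(1)=-
k=0: j=0 S=83.2400 intr=0.0000 cont=0.6974 V=0.6974[hold]  S*(0)=-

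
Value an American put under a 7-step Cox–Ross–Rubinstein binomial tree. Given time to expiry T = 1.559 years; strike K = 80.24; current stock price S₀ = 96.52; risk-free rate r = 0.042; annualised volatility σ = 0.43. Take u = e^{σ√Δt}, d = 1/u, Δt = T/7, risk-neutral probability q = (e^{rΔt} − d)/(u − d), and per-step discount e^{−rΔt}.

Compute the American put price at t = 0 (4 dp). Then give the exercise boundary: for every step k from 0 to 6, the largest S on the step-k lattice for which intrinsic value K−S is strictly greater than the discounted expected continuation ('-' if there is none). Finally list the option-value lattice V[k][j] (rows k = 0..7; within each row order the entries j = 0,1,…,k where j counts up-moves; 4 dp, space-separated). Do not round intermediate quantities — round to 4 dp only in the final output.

Δt=0.22271  u=1.22498  d=0.81634  q=0.47244  discount=0.99069
step 7 (expiry): payoffs max(K−S,0) = 56.9214 45.2484 27.7320 1.4472 0.0000 0.0000 0.0000 0.0000
step 6: (k=6,j=0): S=28.5650, (K−S)⁺=51.6750, hold=50.9280 ⇒ V=51.6750 exercise | (k=6,j=1): S=42.8642, (K−S)⁺=37.3758, hold=36.6287 ⇒ V=37.3758 exercise | (k=6,j=2): S=64.3215, (K−S)⁺=15.9185, hold=15.1714 ⇒ V=15.9185 exercise | (k=6,j=3): S=96.5200, (K−S)⁺=0.0000, hold=0.7564 ⇒ V=0.7564 continue | (k=6,j=4): S=144.8367, (K−S)⁺=0.0000, hold=0.0000 ⇒ V=0.0000 continue | (k=6,j=5): S=217.3401, (K−S)⁺=0.0000, hold=0.0000 ⇒ V=0.0000 continue | (k=6,j=6): S=326.1377, (K−S)⁺=0.0000, hold=0.0000 ⇒ V=0.0000 continue  boundary S*=64.3215
step 5: (k=5,j=0): S=34.9916, (K−S)⁺=45.2484, hold=44.5013 ⇒ V=45.2484 exercise | (k=5,j=1): S=52.5080, (K−S)⁺=27.7320, hold=26.9849 ⇒ V=27.7320 exercise | (k=5,j=2): S=78.7928, (K−S)⁺=1.4472, hold=8.6738 ⇒ V=8.6738 continue | (k=5,j=3): S=118.2355, (K−S)⁺=0.0000, hold=0.3953 ⇒ V=0.3953 continue | (k=5,j=4): S=177.4227, (K−S)⁺=0.0000, hold=0.0000 ⇒ V=0.0000 continue | (k=5,j=5): S=266.2382, (K−S)⁺=0.0000, hold=0.0000 ⇒ V=0.0000 continue  boundary S*=52.5080
step 4: (k=4,j=0): S=42.8642, (K−S)⁺=37.3758, hold=36.6287 ⇒ V=37.3758 exercise | (k=4,j=1): S=64.3215, (K−S)⁺=15.9185, hold=18.5538 ⇒ V=18.5538 continue | (k=4,j=2): S=96.5200, (K−S)⁺=0.0000, hold=4.7184 ⇒ V=4.7184 continue | (k=4,j=3): S=144.8367, (K−S)⁺=0.0000, hold=0.2066 ⇒ V=0.2066 continue | (k=4,j=4): S=217.3401, (K−S)⁺=0.0000, hold=0.0000 ⇒ V=0.0000 continue  boundary S*=42.8642
step 3: (k=3,j=0): S=52.5080, (K−S)⁺=27.7320, hold=28.2184 ⇒ V=28.2184 continue | (k=3,j=1): S=78.7928, (K−S)⁺=1.4472, hold=11.9055 ⇒ V=11.9055 continue | (k=3,j=2): S=118.2355, (K−S)⁺=0.0000, hold=2.5628 ⇒ V=2.5628 continue | (k=3,j=3): S=177.4227, (K−S)⁺=0.0000, hold=0.1080 ⇒ V=0.1080 continue  boundary S*=-
step 2: (k=2,j=0): S=64.3215, (K−S)⁺=15.9185, hold=20.3206 ⇒ V=20.3206 continue | (k=2,j=1): S=96.5200, (K−S)⁺=0.0000, hold=7.4219 ⇒ V=7.4219 continue | (k=2,j=2): S=144.8367, (K−S)⁺=0.0000, hold=1.3900 ⇒ V=1.3900 continue  boundary S*=-
step 1: (k=1,j=0): S=78.7928, (K−S)⁺=1.4472, hold=14.0943 ⇒ V=14.0943 continue | (k=1,j=1): S=118.2355, (K−S)⁺=0.0000, hold=4.5296 ⇒ V=4.5296 continue  boundary S*=-
step 0: (k=0,j=0): S=96.5200, (K−S)⁺=0.0000, hold=9.4864 ⇒ V=9.4864 continue  boundary S*=-

price = 9.4864
boundary = - - - - 42.8642 52.5080 64.3215
tree:
9.4864
14.0943 4.5296
20.3206 7.4219 1.3900
28.2184 11.9055 2.5628 0.1080
37.3758 18.5538 4.7184 0.2066 0.0000
45.2484 27.7320 8.6738 0.3953 0.0000 0.0000
51.6750 37.3758 15.9185 0.7564 0.0000 0.0000 0.0000
56.9214 45.2484 27.7320 1.4472 0.0000 0.0000 0.0000 0.0000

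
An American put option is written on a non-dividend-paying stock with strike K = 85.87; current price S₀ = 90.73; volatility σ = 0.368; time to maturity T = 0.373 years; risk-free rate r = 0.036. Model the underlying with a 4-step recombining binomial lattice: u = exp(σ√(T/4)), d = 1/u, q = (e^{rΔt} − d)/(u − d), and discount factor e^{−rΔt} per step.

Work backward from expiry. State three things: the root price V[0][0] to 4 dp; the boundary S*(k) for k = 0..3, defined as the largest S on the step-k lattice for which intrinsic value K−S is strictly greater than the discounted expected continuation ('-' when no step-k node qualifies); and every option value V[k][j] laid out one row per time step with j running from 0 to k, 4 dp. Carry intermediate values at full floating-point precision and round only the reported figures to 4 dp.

price = 5.4326
boundary = - - - 64.7647
tree:
5.4326
8.9218 1.7927
14.1195 3.5054 0.0000
21.1053 6.8543 0.0000 0.0000
27.9892 13.4026 0.0000 0.0000 0.0000

params: Δt=0.09325 u=1.11893 d=0.89371 q=0.48687 e^(-rΔt)=0.99665
t_4 payoffs: 27.9892 13.4026 0.0000 0.0000 0.0000
t_3: node(3,0) S=64.7647 payoff=21.1053 vs cont=20.8175 → 21.1053 [stop]  node(3,1) S=81.0862 payoff=4.7838 vs cont=6.8543 → 6.8543 [wait]  node(3,2) S=101.5208 payoff=0.0000 vs cont=0.0000 → 0.0000 [wait]  node(3,3) S=127.1052 payoff=0.0000 vs cont=0.0000 → 0.0000 [wait]  ⇒ S*(3)=64.7647
t_2: node(2,0) S=72.4674 payoff=13.4026 vs cont=14.1195 → 14.1195 [wait]  node(2,1) S=90.7300 payoff=0.0000 vs cont=3.5054 → 3.5054 [wait]  node(2,2) S=113.5950 payoff=0.0000 vs cont=0.0000 → 0.0000 [wait]  ⇒ S*(2)=-
t_1: node(1,0) S=81.0862 payoff=4.7838 vs cont=8.9218 → 8.9218 [wait]  node(1,1) S=101.5208 payoff=0.0000 vs cont=1.7927 → 1.7927 [wait]  ⇒ S*(1)=-
t_0: node(0,0) S=90.7300 payoff=0.0000 vs cont=5.4326 → 5.4326 [wait]  ⇒ S*(0)=-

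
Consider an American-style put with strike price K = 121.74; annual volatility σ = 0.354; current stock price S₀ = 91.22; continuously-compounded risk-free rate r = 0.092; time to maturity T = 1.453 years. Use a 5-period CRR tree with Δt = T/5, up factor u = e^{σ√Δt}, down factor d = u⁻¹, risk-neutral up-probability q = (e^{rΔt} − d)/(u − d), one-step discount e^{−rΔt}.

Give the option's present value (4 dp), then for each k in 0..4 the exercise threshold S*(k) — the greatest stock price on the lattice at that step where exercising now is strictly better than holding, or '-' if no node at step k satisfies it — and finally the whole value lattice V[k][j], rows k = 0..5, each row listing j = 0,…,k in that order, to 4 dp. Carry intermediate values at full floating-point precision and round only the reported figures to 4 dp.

params: Δt=0.29060 u=1.21026 d=0.82627 q=0.52300 e^(-rΔt)=0.97362
t_5 payoffs: 86.6079 70.2814 46.3675 11.3404 0.0000 0.0000
t_4: node(4,0) S=42.5188 payoff=79.2212 vs cont=76.0096 → 79.2212 [stop]  node(4,1) S=62.2781 payoff=59.4619 vs cont=56.2503 → 59.4619 [stop]  node(4,2) S=91.2200 payoff=30.5200 vs cont=27.3084 → 30.5200 [stop]  node(4,3) S=133.6117 payoff=0.0000 vs cont=5.2667 → 5.2667 [wait]  node(4,4) S=195.7037 payoff=0.0000 vs cont=0.0000 → 0.0000 [wait]  ⇒ S*(4)=91.2200
t_3: node(3,0) S=51.4586 payoff=70.2814 vs cont=67.0697 → 70.2814 [stop]  node(3,1) S=75.3725 payoff=46.3675 vs cont=43.1559 → 46.3675 [stop]  node(3,2) S=110.3996 payoff=11.3404 vs cont=16.8558 → 16.8558 [wait]  node(3,3) S=161.7044 payoff=0.0000 vs cont=2.4459 → 2.4459 [wait]  ⇒ S*(3)=75.3725
t_2: node(2,0) S=62.2781 payoff=59.4619 vs cont=56.2503 → 59.4619 [stop]  node(2,1) S=91.2200 payoff=30.5200 vs cont=30.1168 → 30.5200 [stop]  node(2,2) S=133.6117 payoff=0.0000 vs cont=9.0735 → 9.0735 [wait]  ⇒ S*(2)=91.2200
t_1: node(1,0) S=75.3725 payoff=46.3675 vs cont=43.1559 → 46.3675 [stop]  node(1,1) S=110.3996 payoff=11.3404 vs cont=18.7942 → 18.7942 [wait]  ⇒ S*(1)=75.3725
t_0: node(0,0) S=91.2200 payoff=30.5200 vs cont=31.1039 → 31.1039 [wait]  ⇒ S*(0)=-

price = 31.1039
boundary = - 75.3725 91.2200 75.3725 91.2200
tree:
31.1039
46.3675 18.7942
59.4619 30.5200 9.0735
70.2814 46.3675 16.8558 2.4459
79.2212 59.4619 30.5200 5.2667 0.0000
86.6079 70.2814 46.3675 11.3404 0.0000 0.0000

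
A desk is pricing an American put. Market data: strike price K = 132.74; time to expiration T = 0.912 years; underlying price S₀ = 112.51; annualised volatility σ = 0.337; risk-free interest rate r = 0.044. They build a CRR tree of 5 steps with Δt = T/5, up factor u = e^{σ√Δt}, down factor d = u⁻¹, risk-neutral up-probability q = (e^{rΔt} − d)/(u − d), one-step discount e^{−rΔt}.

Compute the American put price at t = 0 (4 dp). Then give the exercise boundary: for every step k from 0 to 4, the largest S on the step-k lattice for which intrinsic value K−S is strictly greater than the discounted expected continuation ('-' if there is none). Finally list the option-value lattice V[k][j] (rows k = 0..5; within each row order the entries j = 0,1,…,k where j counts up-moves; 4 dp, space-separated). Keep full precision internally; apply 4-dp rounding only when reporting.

price = 25.0431
boundary = - - 84.3680 97.4281 112.5100
tree:
25.0431
35.6560 14.4942
48.3720 23.1093 5.8354
59.6815 35.3119 10.8871 0.7146
69.4749 48.3720 20.2300 1.4179 0.0000
77.9555 59.6815 35.3119 2.8135 0.0000 0.0000

Δt=0.18240  u=1.15480  d=0.86595  q=0.49198  discount=0.99201
step 5 (expiry): payoffs max(K−S,0) = 77.9555 59.6815 35.3119 2.8135 0.0000 0.0000
step 4: (k=4,j=0): S=63.2651, (K−S)⁺=69.4749, hold=68.4138 ⇒ V=69.4749 exercise | (k=4,j=1): S=84.3680, (K−S)⁺=48.3720, hold=47.3110 ⇒ V=48.3720 exercise | (k=4,j=2): S=112.5100, (K−S)⁺=20.2300, hold=19.1689 ⇒ V=20.2300 exercise | (k=4,j=3): S=150.0391, (K−S)⁺=0.0000, hold=1.4179 ⇒ V=1.4179 continue | (k=4,j=4): S=200.0866, (K−S)⁺=0.0000, hold=0.0000 ⇒ V=0.0000 continue  boundary S*=112.5100
step 3: (k=3,j=0): S=73.0585, (K−S)⁺=59.6815, hold=58.6204 ⇒ V=59.6815 exercise | (k=3,j=1): S=97.4281, (K−S)⁺=35.3119, hold=34.2508 ⇒ V=35.3119 exercise | (k=3,j=2): S=129.9265, (K−S)⁺=2.8135, hold=10.8871 ⇒ V=10.8871 continue | (k=3,j=3): S=173.2652, (K−S)⁺=0.0000, hold=0.7146 ⇒ V=0.7146 continue  boundary S*=97.4281
step 2: (k=2,j=0): S=84.3680, (K−S)⁺=48.3720, hold=47.3110 ⇒ V=48.3720 exercise | (k=2,j=1): S=112.5100, (K−S)⁺=20.2300, hold=23.1093 ⇒ V=23.1093 continue | (k=2,j=2): S=150.0391, (K−S)⁺=0.0000, hold=5.8354 ⇒ V=5.8354 continue  boundary S*=84.3680
step 1: (k=1,j=0): S=97.4281, (K−S)⁺=35.3119, hold=35.6560 ⇒ V=35.6560 continue | (k=1,j=1): S=129.9265, (K−S)⁺=2.8135, hold=14.4942 ⇒ V=14.4942 continue  boundary S*=-
step 0: (k=0,j=0): S=112.5100, (K−S)⁺=20.2300, hold=25.0431 ⇒ V=25.0431 continue  boundary S*=-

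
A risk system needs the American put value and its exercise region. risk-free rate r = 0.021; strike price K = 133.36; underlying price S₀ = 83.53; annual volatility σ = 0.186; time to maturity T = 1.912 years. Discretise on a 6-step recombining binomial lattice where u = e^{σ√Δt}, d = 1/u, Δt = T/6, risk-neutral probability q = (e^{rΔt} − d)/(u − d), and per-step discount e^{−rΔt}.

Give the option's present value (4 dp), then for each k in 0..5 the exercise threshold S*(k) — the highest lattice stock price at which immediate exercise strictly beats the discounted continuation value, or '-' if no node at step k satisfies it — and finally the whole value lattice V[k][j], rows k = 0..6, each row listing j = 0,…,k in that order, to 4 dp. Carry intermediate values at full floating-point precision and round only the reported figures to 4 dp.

Δt=0.31867  u=1.11071  d=0.90033  q=0.50569  discount=0.99333
step 6 (expiry): payoffs max(K−S,0) = 88.8721 78.4765 65.6516 49.8300 30.3113 6.2315 0.0000
step 5: (k=5,j=0): S=49.4131, (K−S)⁺=83.9469, hold=83.0574 ⇒ V=83.9469 exercise | (k=5,j=1): S=60.9596, (K−S)⁺=72.4004, hold=71.5109 ⇒ V=72.4004 exercise | (k=5,j=2): S=75.2043, (K−S)⁺=58.1557, hold=57.2663 ⇒ V=58.1557 exercise | (k=5,j=3): S=92.7775, (K−S)⁺=40.5825, hold=39.6931 ⇒ V=40.5825 exercise | (k=5,j=4): S=114.4571, (K−S)⁺=18.9029, hold=18.0134 ⇒ V=18.9029 exercise | (k=5,j=5): S=141.2027, (K−S)⁺=0.0000, hold=3.0598 ⇒ V=3.0598 continue  boundary S*=114.4571
step 4: (k=4,j=0): S=54.8835, (K−S)⁺=78.4765, hold=77.5870 ⇒ V=78.4765 exercise | (k=4,j=1): S=67.7084, (K−S)⁺=65.6516, hold=64.7622 ⇒ V=65.6516 exercise | (k=4,j=2): S=83.5300, (K−S)⁺=49.8300, hold=48.9405 ⇒ V=49.8300 exercise | (k=4,j=3): S=103.0487, (K−S)⁺=30.3113, hold=29.4218 ⇒ V=30.3113 exercise | (k=4,j=4): S=127.1285, (K−S)⁺=6.2315, hold=10.8185 ⇒ V=10.8185 continue  boundary S*=103.0487
step 3: (k=3,j=0): S=60.9596, (K−S)⁺=72.4004, hold=71.5109 ⇒ V=72.4004 exercise | (k=3,j=1): S=75.2043, (K−S)⁺=58.1557, hold=57.2663 ⇒ V=58.1557 exercise | (k=3,j=2): S=92.7775, (K−S)⁺=40.5825, hold=39.6931 ⇒ V=40.5825 exercise | (k=3,j=3): S=114.4571, (K−S)⁺=18.9029, hold=20.3176 ⇒ V=20.3176 continue  boundary S*=92.7775
step 2: (k=2,j=0): S=67.7084, (K−S)⁺=65.6516, hold=64.7622 ⇒ V=65.6516 exercise | (k=2,j=1): S=83.5300, (K−S)⁺=49.8300, hold=48.9405 ⇒ V=49.8300 exercise | (k=2,j=2): S=103.0487, (K−S)⁺=30.3113, hold=30.1324 ⇒ V=30.3113 exercise  boundary S*=103.0487
step 1: (k=1,j=0): S=75.2043, (K−S)⁺=58.1557, hold=57.2663 ⇒ V=58.1557 exercise | (k=1,j=1): S=92.7775, (K−S)⁺=40.5825, hold=39.6931 ⇒ V=40.5825 exercise  boundary S*=92.7775
step 0: (k=0,j=0): S=83.5300, (K−S)⁺=49.8300, hold=48.9405 ⇒ V=49.8300 exercise  boundary S*=83.5300

price = 49.8300
boundary = 83.5300 92.7775 103.0487 92.7775 103.0487 114.4571
tree:
49.8300
58.1557 40.5825
65.6516 49.8300 30.3113
72.4004 58.1557 40.5825 20.3176
78.4765 65.6516 49.8300 30.3113 10.8185
83.9469 72.4004 58.1557 40.5825 18.9029 3.0598
88.8721 78.4765 65.6516 49.8300 30.3113 6.2315 0.0000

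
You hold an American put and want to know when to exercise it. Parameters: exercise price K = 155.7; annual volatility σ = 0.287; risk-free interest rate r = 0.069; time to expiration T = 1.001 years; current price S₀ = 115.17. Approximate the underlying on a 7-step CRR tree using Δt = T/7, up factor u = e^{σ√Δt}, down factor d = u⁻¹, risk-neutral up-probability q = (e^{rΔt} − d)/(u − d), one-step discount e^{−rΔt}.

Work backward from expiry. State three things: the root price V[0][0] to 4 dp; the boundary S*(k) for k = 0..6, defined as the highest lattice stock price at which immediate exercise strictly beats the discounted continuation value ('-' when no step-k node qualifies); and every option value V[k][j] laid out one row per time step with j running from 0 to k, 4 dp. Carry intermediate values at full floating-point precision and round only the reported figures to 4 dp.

price = 40.5300
boundary = 115.1700 103.3250 115.1700 103.3250 115.1700 128.3729 115.1700
tree:
40.5300
52.3750 28.5314
63.0018 40.5300 17.9340
72.5356 52.3750 27.6506 9.2533
81.0889 63.0018 40.5300 16.2184 2.9618
88.7625 72.5356 52.3750 27.3271 6.2121 0.0000
95.6469 81.0889 63.0018 40.5300 13.0292 0.0000 0.0000
101.8232 88.7625 72.5356 52.3750 27.3271 0.0000 0.0000 0.0000

params: Δt=0.14300 u=1.11464 d=0.89715 q=0.51849 e^(-rΔt)=0.99018
t_7 payoffs: 101.8232 88.7625 72.5356 52.3750 27.3271 0.0000 0.0000 0.0000
t_6: node(6,0) S=60.0531 payoff=95.6469 vs cont=94.1182 → 95.6469 [stop]  node(6,1) S=74.6111 payoff=81.0889 vs cont=79.5602 → 81.0889 [stop]  node(6,2) S=92.6982 payoff=63.0018 vs cont=61.4730 → 63.0018 [stop]  node(6,3) S=115.1700 payoff=40.5300 vs cont=39.0013 → 40.5300 [stop]  node(6,4) S=143.0894 payoff=12.6106 vs cont=13.0292 → 13.0292 [wait]  node(6,5) S=177.7769 payoff=0.0000 vs cont=0.0000 → 0.0000 [wait]  node(6,6) S=220.8734 payoff=0.0000 vs cont=0.0000 → 0.0000 [wait]  ⇒ S*(6)=115.1700
t_5: node(5,0) S=66.9375 payoff=88.7625 vs cont=87.2338 → 88.7625 [stop]  node(5,1) S=83.1644 payoff=72.5356 vs cont=71.0069 → 72.5356 [stop]  node(5,2) S=103.3250 payoff=52.3750 vs cont=50.8463 → 52.3750 [stop]  node(5,3) S=128.3729 payoff=27.3271 vs cont=26.0132 → 27.3271 [stop]  node(5,4) S=159.4929 payoff=0.0000 vs cont=6.2121 → 6.2121 [wait]  node(5,5) S=198.1570 payoff=0.0000 vs cont=0.0000 → 0.0000 [wait]  ⇒ S*(5)=128.3729
t_4: node(4,0) S=74.6111 payoff=81.0889 vs cont=79.5602 → 81.0889 [stop]  node(4,1) S=92.6982 payoff=63.0018 vs cont=61.4730 → 63.0018 [stop]  node(4,2) S=115.1700 payoff=40.5300 vs cont=39.0013 → 40.5300 [stop]  node(4,3) S=143.0894 payoff=12.6106 vs cont=16.2184 → 16.2184 [wait]  node(4,4) S=177.7769 payoff=0.0000 vs cont=2.9618 → 2.9618 [wait]  ⇒ S*(4)=115.1700
t_3: node(3,0) S=83.1644 payoff=72.5356 vs cont=71.0069 → 72.5356 [stop]  node(3,1) S=103.3250 payoff=52.3750 vs cont=50.8463 → 52.3750 [stop]  node(3,2) S=128.3729 payoff=27.3271 vs cont=27.6506 → 27.6506 [wait]  node(3,3) S=159.4929 payoff=0.0000 vs cont=9.2533 → 9.2533 [wait]  ⇒ S*(3)=103.3250
t_2: node(2,0) S=92.6982 payoff=63.0018 vs cont=61.4730 → 63.0018 [stop]  node(2,1) S=115.1700 payoff=40.5300 vs cont=39.1673 → 40.5300 [stop]  node(2,2) S=143.0894 payoff=12.6106 vs cont=17.9340 → 17.9340 [wait]  ⇒ S*(2)=115.1700
t_1: node(1,0) S=103.3250 payoff=52.3750 vs cont=50.8463 → 52.3750 [stop]  node(1,1) S=128.3729 payoff=27.3271 vs cont=28.5314 → 28.5314 [wait]  ⇒ S*(1)=103.3250
t_0: node(0,0) S=115.1700 payoff=40.5300 vs cont=39.6195 → 40.5300 [stop]  ⇒ S*(0)=115.1700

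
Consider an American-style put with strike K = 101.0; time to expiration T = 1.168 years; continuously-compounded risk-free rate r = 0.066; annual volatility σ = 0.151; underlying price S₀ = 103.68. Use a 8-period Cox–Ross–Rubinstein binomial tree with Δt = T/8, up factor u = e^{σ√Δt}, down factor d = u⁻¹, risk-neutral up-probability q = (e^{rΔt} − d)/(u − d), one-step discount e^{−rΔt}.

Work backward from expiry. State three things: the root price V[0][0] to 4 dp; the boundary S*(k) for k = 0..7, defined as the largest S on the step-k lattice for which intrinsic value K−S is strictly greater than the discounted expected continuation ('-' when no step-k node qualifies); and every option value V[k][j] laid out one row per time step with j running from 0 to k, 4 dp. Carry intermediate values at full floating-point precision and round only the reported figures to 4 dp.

price = 3.0937
boundary = - - - 87.2012 92.3804 87.2012 92.3804 87.2012
tree:
3.0937
5.2729 1.4985
8.6955 2.7746 0.5592
13.7988 4.9848 1.1506 0.1215
18.6877 8.6196 2.3213 0.2850 0.0000
23.3024 13.7988 4.5596 0.6684 0.0000 0.0000
27.6585 18.6877 8.6196 1.5674 0.0000 0.0000 0.0000
31.7703 23.3024 13.7988 3.6756 0.0000 0.0000 0.0000 0.0000
35.6516 27.6585 18.6877 8.6196 0.0000 0.0000 0.0000 0.0000 0.0000

params: Δt=0.14600 u=1.05939 d=0.94394 q=0.56944 e^(-rΔt)=0.99041
t_8 payoffs: 35.6516 27.6585 18.6877 8.6196 0.0000 0.0000 0.0000 0.0000 0.0000
t_7: node(7,0) S=69.2297 payoff=31.7703 vs cont=30.8017 → 31.7703 [stop]  node(7,1) S=77.6976 payoff=23.3024 vs cont=22.3339 → 23.3024 [stop]  node(7,2) S=87.2012 payoff=13.7988 vs cont=12.8302 → 13.7988 [stop]  node(7,3) S=97.8673 payoff=3.1327 vs cont=3.6756 → 3.6756 [wait]  node(7,4) S=109.8380 payoff=0.0000 vs cont=0.0000 → 0.0000 [wait]  node(7,5) S=123.2729 payoff=0.0000 vs cont=0.0000 → 0.0000 [wait]  node(7,6) S=138.3511 payoff=0.0000 vs cont=0.0000 → 0.0000 [wait]  node(7,7) S=155.2735 payoff=0.0000 vs cont=0.0000 → 0.0000 [wait]  ⇒ S*(7)=87.2012
t_6: node(6,0) S=73.3415 payoff=27.6585 vs cont=26.6899 → 27.6585 [stop]  node(6,1) S=82.3123 payoff=18.6877 vs cont=17.7191 → 18.6877 [stop]  node(6,2) S=92.3804 payoff=8.6196 vs cont=7.9572 → 8.6196 [stop]  node(6,3) S=103.6800 payoff=0.0000 vs cont=1.5674 → 1.5674 [wait]  node(6,4) S=116.3617 payoff=0.0000 vs cont=0.0000 → 0.0000 [wait]  node(6,5) S=130.5945 payoff=0.0000 vs cont=0.0000 → 0.0000 [wait]  node(6,6) S=146.5683 payoff=0.0000 vs cont=0.0000 → 0.0000 [wait]  ⇒ S*(6)=92.3804
t_5: node(5,0) S=77.6976 payoff=23.3024 vs cont=22.3339 → 23.3024 [stop]  node(5,1) S=87.2012 payoff=13.7988 vs cont=12.8302 → 13.7988 [stop]  node(5,2) S=97.8673 payoff=3.1327 vs cont=4.5596 → 4.5596 [wait]  node(5,3) S=109.8380 payoff=0.0000 vs cont=0.6684 → 0.6684 [wait]  node(5,4) S=123.2729 payoff=0.0000 vs cont=0.0000 → 0.0000 [wait]  node(5,5) S=138.3511 payoff=0.0000 vs cont=0.0000 → 0.0000 [wait]  ⇒ S*(5)=87.2012
t_4: node(4,0) S=82.3123 payoff=18.6877 vs cont=17.7191 → 18.6877 [stop]  node(4,1) S=92.3804 payoff=8.6196 vs cont=8.4557 → 8.6196 [stop]  node(4,2) S=103.6800 payoff=0.0000 vs cont=2.3213 → 2.3213 [wait]  node(4,3) S=116.3617 payoff=0.0000 vs cont=0.2850 → 0.2850 [wait]  node(4,4) S=130.5945 payoff=0.0000 vs cont=0.0000 → 0.0000 [wait]  ⇒ S*(4)=92.3804
t_3: node(3,0) S=87.2012 payoff=13.7988 vs cont=12.8302 → 13.7988 [stop]  node(3,1) S=97.8673 payoff=3.1327 vs cont=4.9848 → 4.9848 [wait]  node(3,2) S=109.8380 payoff=0.0000 vs cont=1.1506 → 1.1506 [wait]  node(3,3) S=123.2729 payoff=0.0000 vs cont=0.1215 → 0.1215 [wait]  ⇒ S*(3)=87.2012
t_2: node(2,0) S=92.3804 payoff=8.6196 vs cont=8.6955 → 8.6955 [wait]  node(2,1) S=103.6800 payoff=0.0000 vs cont=2.7746 → 2.7746 [wait]  node(2,2) S=116.3617 payoff=0.0000 vs cont=0.5592 → 0.5592 [wait]  ⇒ S*(2)=-
t_1: node(1,0) S=97.8673 payoff=3.1327 vs cont=5.2729 → 5.2729 [wait]  node(1,1) S=109.8380 payoff=0.0000 vs cont=1.4985 → 1.4985 [wait]  ⇒ S*(1)=-
t_0: node(0,0) S=103.6800 payoff=0.0000 vs cont=3.0937 → 3.0937 [wait]  ⇒ S*(0)=-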